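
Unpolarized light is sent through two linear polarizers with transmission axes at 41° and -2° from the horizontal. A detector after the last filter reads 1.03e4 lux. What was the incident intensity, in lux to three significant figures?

Unpolarized light through the first polarizer → I₁ = ½ I₀, now polarized at 41°.
I₂ = I₁ cos²(-2° − 41°) = 0.5 I₀ · cos²(43°) = 0.2674 I₀.
So 1.03e4 lux = 0.2674 I₀, giving I₀ = 1.03e4/0.2674 = 3.851e+04 lux.

I₀ ≈ 3.85e4 lux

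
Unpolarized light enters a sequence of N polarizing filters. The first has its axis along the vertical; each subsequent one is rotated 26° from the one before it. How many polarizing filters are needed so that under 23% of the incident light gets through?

First polarizer halves the unpolarized light: factor 1/2.
Each further stage multiplies by cos²(26°) = 0.8078.
After N polarizers: T = 0.5·0.8078^(N−1). Require T < 0.23 ⇒ N−1 > ln(0.23/0.5)/ln(0.8078) = 3.64, so N−1 ≥ 4 and N = 5.
Check: N=5 gives T = 0.2129 < 0.23; N=4 gives T = 0.2636.

N = 5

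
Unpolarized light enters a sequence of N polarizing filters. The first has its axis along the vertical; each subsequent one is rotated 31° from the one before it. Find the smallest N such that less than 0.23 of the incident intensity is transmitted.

N = 4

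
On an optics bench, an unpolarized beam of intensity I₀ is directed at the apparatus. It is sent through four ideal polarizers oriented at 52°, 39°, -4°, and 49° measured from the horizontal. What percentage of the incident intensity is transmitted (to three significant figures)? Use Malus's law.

≈ 9.20%

Unpolarized light through the first polarizer → I₁ = ½ I₀, now polarized at 52°.
I₂ = I₁ cos²(39° − 52°) = 0.5 I₀ · cos²(13°) = 0.4747 I₀.
I₃ = I₂ cos²(-4° − 39°) = 0.4747 I₀ · cos²(43°) = 0.2539 I₀.
I₄ = I₃ cos²(49° + 4°) = 0.2539 I₀ · cos²(53°) = 0.09196 I₀.
That is 9.196% of the incident intensity.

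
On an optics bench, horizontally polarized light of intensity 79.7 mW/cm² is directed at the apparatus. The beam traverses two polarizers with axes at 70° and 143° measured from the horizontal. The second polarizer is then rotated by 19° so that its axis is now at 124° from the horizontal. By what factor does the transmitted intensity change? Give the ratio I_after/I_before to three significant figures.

Before rotation:
I₁ = I₀ cos²(70° − 0°) = I₀ cos²(70°) = 0.117 I₀.
I₂ = I₁ cos²(143° − 70°) = 0.117 I₀ · cos²(73°) = 0.009999 I₀.
After rotation:
I₁ = I₀ cos²(70° − 0°) = I₀ cos²(70°) = 0.117 I₀.
I₂ = I₁ cos²(124° − 70°) = 0.117 I₀ · cos²(54°) = 0.04041 I₀.
Ratio = 0.04041 / 0.009999 = 4.042.

I_new/I_old ≈ 4.04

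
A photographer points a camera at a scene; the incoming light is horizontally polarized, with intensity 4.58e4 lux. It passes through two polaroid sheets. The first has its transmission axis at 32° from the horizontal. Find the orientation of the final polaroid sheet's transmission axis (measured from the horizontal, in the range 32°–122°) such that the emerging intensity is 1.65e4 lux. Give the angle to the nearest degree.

θ ≈ 77°

I₁ = I₀ cos²(32° − 0°) = I₀ cos²(32°) = 0.7192 I₀.
Target fraction: 1.65e4 / 4.58e4 lux = 0.3603 of I₀.
Need I₂/I₀ = 0.3603, so cos²(θ − 32°) = 0.3603 / 0.7192 = 0.5009.
θ − 32° = arccos(√0.5009) = 44.9°, giving θ ≈ 32 + 44.9 = 76.9°.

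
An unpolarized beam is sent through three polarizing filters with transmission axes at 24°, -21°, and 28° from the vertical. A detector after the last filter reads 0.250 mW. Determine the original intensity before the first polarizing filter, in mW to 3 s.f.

I₀ ≈ 2.32 mW

Unpolarized light through the first polarizer → I₁ = ½ I₀, now polarized at 24°.
I₂ = I₁ cos²(-21° − 24°) = 0.5 I₀ · cos²(45°) = 0.25 I₀.
I₃ = I₂ cos²(28° + 21°) = 0.25 I₀ · cos²(49°) = 0.1076 I₀.
So 0.250 mW = 0.1076 I₀, giving I₀ = 0.250/0.1076 = 2.323 mW.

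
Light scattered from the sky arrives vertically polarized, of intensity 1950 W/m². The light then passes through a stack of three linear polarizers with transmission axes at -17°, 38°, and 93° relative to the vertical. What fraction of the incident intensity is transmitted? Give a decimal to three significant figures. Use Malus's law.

By Malus's law, I₁ = 1950 W/m² · cos²(17°) = 1783 W/m².
I₂ = I₁ · cos²(55°) = 1783 · 0.329 = 586.7 W/m².
I₃ = I₂ · cos²(55°) = 586.7 · 0.329 = 193 W/m².
Transmitted fraction = 0.09898.

I/I₀ ≈ 0.0990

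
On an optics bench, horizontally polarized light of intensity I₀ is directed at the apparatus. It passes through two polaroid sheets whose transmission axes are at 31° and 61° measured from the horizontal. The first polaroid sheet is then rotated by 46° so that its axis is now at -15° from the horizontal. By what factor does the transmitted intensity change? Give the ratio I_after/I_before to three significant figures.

Before rotation:
By Malus's law, I₁ = I₀ cos²(31° − 0°) = I₀ cos²(31°) = 0.7347 I₀.
I₂ = I₁ cos²(61° − 31°) = 0.7347 I₀ · cos²(30°) = 0.5511 I₀.
After rotation:
I₁ = I₀ cos²(-15° − 0°) = I₀ cos²(15°) = 0.933 I₀.
I₂ = I₁ cos²(61° + 15°) = 0.933 I₀ · cos²(76°) = 0.05461 I₀.
Ratio = 0.05461 / 0.5511 = 0.09909.

I_new/I_old ≈ 0.0991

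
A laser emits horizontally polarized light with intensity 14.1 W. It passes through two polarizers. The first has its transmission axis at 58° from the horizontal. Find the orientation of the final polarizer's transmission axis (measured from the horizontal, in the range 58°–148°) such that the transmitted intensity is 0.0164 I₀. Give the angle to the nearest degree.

I₁ = I₀ cos²(58° − 0°) = I₀ cos²(58°) = 0.2808 I₀.
Need I₂/I₀ = 0.0164, so cos²(θ − 58°) = 0.0164 / 0.2808 = 0.0584.
θ − 58° = arccos(√0.0584) = 76.0°, giving θ ≈ 58 + 76.0 = 134.0°.

θ ≈ 134°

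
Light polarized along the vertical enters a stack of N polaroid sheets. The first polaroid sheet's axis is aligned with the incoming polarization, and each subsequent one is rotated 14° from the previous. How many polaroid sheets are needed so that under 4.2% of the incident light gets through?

First polarizer is aligned with the polarization: full transmission.
Each further stage multiplies by cos²(14°) = 0.9415.
After N polarizers: T = 0.9415^(N−1). Require T < 0.042 ⇒ N−1 > ln(0.042)/ln(0.9415) = 52.56, so N−1 ≥ 53 and N = 54.
Check: N=54 gives T = 0.04091 < 0.042; N=53 gives T = 0.04345.

N = 54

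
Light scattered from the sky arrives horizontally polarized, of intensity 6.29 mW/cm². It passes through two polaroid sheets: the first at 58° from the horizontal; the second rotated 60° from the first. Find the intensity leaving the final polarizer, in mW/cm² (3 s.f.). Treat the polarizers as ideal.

I ≈ 0.442 mW/cm²

I₁ = 6.29 mW/cm² · cos²(58°) = 1.766 mW/cm².
I₂ = I₁ · cos²(60°) = 1.766 · 0.25 = 0.4416 mW/cm².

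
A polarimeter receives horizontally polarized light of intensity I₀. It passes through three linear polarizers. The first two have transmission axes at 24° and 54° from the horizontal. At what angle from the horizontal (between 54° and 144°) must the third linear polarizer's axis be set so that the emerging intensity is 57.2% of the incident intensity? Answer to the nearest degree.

I₁ = I₀ cos²(24° − 0°) = I₀ cos²(24°) = 0.8346 I₀.
I₂ = I₁ cos²(54° − 24°) = 0.8346 I₀ · cos²(30°) = 0.6259 I₀.
Need I₃/I₀ = 0.572, so cos²(θ − 54°) = 0.572 / 0.6259 = 0.9138.
θ − 54° = arccos(√0.9138) = 17.1°, giving θ ≈ 54 + 17.1 = 71.1°.

θ ≈ 71°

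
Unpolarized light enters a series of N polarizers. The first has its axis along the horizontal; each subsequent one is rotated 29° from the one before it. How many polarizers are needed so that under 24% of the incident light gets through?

N = 4

First polarizer halves the unpolarized light: factor 1/2.
Each further stage multiplies by cos²(29°) = 0.765.
After N polarizers: T = 0.5·0.765^(N−1). Require T < 0.24 ⇒ N−1 > ln(0.24/0.5)/ln(0.765) = 2.74, so N−1 ≥ 3 and N = 4.
Check: N=4 gives T = 0.2238 < 0.24; N=3 gives T = 0.2926.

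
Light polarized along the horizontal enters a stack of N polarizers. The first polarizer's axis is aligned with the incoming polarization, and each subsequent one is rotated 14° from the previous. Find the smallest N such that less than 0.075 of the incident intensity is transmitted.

N = 44

First polarizer is aligned with the polarization: full transmission.
Each further stage multiplies by cos²(14°) = 0.9415.
After N polarizers: T = 0.9415^(N−1). Require T < 0.075 ⇒ N−1 > ln(0.075)/ln(0.9415) = 42.95, so N−1 ≥ 43 and N = 44.
Check: N=44 gives T = 0.07477 < 0.075; N=43 gives T = 0.07942.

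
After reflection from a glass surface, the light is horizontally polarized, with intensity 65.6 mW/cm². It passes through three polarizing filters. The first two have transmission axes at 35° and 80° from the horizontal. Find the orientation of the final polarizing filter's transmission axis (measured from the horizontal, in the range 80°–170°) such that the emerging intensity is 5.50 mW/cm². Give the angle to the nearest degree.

I₁ = I₀ cos²(35° − 0°) = I₀ cos²(35°) = 0.671 I₀.
I₂ = I₁ cos²(80° − 35°) = 0.671 I₀ · cos²(45°) = 0.3355 I₀.
Target fraction: 5.50 / 65.6 mW/cm² = 0.08384 of I₀.
Need I₃/I₀ = 0.08384, so cos²(θ − 80°) = 0.08384 / 0.3355 = 0.2499.
θ − 80° = arccos(√0.2499) = 60.0°, giving θ ≈ 80 + 60.0 = 140.0°.

θ ≈ 140°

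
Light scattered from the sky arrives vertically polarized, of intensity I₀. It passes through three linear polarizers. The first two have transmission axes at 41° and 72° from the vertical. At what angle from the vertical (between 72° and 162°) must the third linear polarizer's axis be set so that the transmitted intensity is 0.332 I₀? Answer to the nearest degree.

I₁ = I₀ cos²(41° − 0°) = I₀ cos²(41°) = 0.5696 I₀.
I₂ = I₁ cos²(72° − 41°) = 0.5696 I₀ · cos²(31°) = 0.4185 I₀.
Need I₃/I₀ = 0.332, so cos²(θ − 72°) = 0.332 / 0.4185 = 0.7933.
θ − 72° = arccos(√0.7933) = 27.0°, giving θ ≈ 72 + 27.0 = 99.0°.

θ ≈ 99°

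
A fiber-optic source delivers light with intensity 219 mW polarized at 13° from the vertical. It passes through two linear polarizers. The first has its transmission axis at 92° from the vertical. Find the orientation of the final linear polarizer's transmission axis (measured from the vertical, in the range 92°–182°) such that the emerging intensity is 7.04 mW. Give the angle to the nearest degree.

I₁ = I₀ cos²(92° − 13°) = I₀ cos²(79°) = 0.03641 I₀.
Target fraction: 7.04 / 219 mW = 0.03215 of I₀.
Need I₂/I₀ = 0.03215, so cos²(θ − 92°) = 0.03215 / 0.03641 = 0.8829.
θ − 92° = arccos(√0.8829) = 20.0°, giving θ ≈ 92 + 20.0 = 112.0°.

θ ≈ 112°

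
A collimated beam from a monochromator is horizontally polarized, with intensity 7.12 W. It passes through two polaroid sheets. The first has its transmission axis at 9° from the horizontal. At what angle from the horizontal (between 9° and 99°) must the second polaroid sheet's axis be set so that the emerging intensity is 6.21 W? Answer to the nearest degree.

By Malus's law, I₁ = I₀ cos²(9° − 0°) = I₀ cos²(9°) = 0.9755 I₀.
Target fraction: 6.21 / 7.12 W = 0.8722 of I₀.
Need I₂/I₀ = 0.8722, so cos²(θ − 9°) = 0.8722 / 0.9755 = 0.8941.
θ − 9° = arccos(√0.8941) = 19.0°, giving θ ≈ 9 + 19.0 = 28.0°.

θ ≈ 28°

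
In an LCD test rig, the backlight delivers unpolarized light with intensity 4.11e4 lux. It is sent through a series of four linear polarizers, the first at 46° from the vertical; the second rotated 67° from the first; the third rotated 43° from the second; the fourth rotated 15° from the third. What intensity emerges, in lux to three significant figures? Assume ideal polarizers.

Unpolarized light through the first polarizer → I₁ = 4.11e4 lux/2 = 2.055e+04 lux, polarized at 46°.
I₂ = I₁ · cos²(67°) = 2.055e+04 · 0.1527 = 3137 lux.
I₃ = I₂ · cos²(43°) = 3137 · 0.5349 = 1678 lux.
I₄ = I₃ · cos²(15°) = 1678 · 0.933 = 1566 lux.

I ≈ 1570 lux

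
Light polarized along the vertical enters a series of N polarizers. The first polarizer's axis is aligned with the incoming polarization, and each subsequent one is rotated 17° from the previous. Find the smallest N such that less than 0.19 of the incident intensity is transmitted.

N = 20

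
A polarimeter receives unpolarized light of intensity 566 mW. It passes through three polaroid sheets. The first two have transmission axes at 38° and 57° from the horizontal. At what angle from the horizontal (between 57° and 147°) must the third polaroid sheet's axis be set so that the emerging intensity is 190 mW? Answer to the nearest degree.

Unpolarized light through the first polarizer → I₁ = ½ I₀, now polarized at 38°.
I₂ = I₁ cos²(57° − 38°) = 0.5 I₀ · cos²(19°) = 0.447 I₀.
Target fraction: 190 / 566 mW = 0.3357 of I₀.
Need I₃/I₀ = 0.3357, so cos²(θ − 57°) = 0.3357 / 0.447 = 0.751.
θ − 57° = arccos(√0.751) = 29.9°, giving θ ≈ 57 + 29.9 = 86.9°.

θ ≈ 87°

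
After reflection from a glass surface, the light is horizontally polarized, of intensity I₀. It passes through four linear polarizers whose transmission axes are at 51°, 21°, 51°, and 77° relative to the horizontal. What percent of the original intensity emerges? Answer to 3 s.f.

≈ 18.0%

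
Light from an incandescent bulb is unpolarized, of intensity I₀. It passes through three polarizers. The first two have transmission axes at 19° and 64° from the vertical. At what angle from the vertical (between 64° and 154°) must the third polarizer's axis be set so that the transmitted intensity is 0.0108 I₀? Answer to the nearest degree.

θ ≈ 142°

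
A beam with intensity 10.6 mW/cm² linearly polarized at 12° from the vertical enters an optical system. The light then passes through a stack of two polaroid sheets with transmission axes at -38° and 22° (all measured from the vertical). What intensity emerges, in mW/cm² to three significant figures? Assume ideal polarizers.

I ≈ 1.09 mW/cm²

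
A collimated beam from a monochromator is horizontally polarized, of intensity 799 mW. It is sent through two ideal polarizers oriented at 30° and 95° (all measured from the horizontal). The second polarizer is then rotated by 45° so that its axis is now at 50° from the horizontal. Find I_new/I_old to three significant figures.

I_new/I_old ≈ 4.94

Before rotation:
I₁ = I₀ cos²(30° − 0°) = I₀ cos²(30°) = 0.75 I₀.
I₂ = I₁ cos²(95° − 30°) = 0.75 I₀ · cos²(65°) = 0.134 I₀.
After rotation:
I₁ = I₀ cos²(30° − 0°) = I₀ cos²(30°) = 0.75 I₀.
I₂ = I₁ cos²(50° − 30°) = 0.75 I₀ · cos²(20°) = 0.6623 I₀.
Ratio = 0.6623 / 0.134 = 4.944.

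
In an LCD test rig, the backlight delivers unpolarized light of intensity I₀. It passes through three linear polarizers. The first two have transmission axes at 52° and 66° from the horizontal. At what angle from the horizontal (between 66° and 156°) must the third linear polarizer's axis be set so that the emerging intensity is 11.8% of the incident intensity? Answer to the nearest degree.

θ ≈ 126°

Unpolarized light through the first polarizer → I₁ = ½ I₀, now polarized at 52°.
I₂ = I₁ cos²(66° − 52°) = 0.5 I₀ · cos²(14°) = 0.4707 I₀.
Need I₃/I₀ = 0.118, so cos²(θ − 66°) = 0.118 / 0.4707 = 0.2507.
θ − 66° = arccos(√0.2507) = 60.0°, giving θ ≈ 66 + 60.0 = 126.0°.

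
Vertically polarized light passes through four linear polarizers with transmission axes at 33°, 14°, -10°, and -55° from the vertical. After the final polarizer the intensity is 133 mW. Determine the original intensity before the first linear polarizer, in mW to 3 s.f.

I₁ = I₀ cos²(33° − 0°) = I₀ cos²(33°) = 0.7034 I₀.
I₂ = I₁ cos²(14° − 33°) = 0.7034 I₀ · cos²(19°) = 0.6288 I₀.
I₃ = I₂ cos²(-10° − 14°) = 0.6288 I₀ · cos²(24°) = 0.5248 I₀.
I₄ = I₃ cos²(-55° + 10°) = 0.5248 I₀ · cos²(45°) = 0.2624 I₀.
So 133 mW = 0.2624 I₀, giving I₀ = 133/0.2624 = 506.9 mW.

I₀ ≈ 507 mW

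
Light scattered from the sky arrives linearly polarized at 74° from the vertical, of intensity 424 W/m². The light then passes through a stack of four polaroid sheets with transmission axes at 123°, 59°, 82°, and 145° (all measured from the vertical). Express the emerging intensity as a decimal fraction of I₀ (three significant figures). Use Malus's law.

By Malus's law, I₁ = 424 W/m² · cos²(49°) = 182.5 W/m².
I₂ = I₁ · cos²(64°) = 182.5 · 0.1922 = 35.07 W/m².
I₃ = I₂ · cos²(23°) = 35.07 · 0.8473 = 29.72 W/m².
I₄ = I₃ · cos²(63°) = 29.72 · 0.2061 = 6.125 W/m².
Transmitted fraction = 0.01444.

I/I₀ ≈ 0.0144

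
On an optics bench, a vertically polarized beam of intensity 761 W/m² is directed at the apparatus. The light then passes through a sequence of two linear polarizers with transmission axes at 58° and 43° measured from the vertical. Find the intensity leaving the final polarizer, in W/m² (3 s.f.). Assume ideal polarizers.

I₁ = 761 W/m² · cos²(58°) = 213.7 W/m².
I₂ = I₁ · cos²(15°) = 213.7 · 0.933 = 199.4 W/m².

I ≈ 199 W/m²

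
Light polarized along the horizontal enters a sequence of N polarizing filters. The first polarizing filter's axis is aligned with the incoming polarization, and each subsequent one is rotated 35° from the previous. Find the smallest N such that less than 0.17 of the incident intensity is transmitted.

First polarizer is aligned with the polarization: full transmission.
Each further stage multiplies by cos²(35°) = 0.671.
After N polarizers: T = 0.671^(N−1). Require T < 0.17 ⇒ N−1 > ln(0.17)/ln(0.671) = 4.44, so N−1 ≥ 5 and N = 6.
Check: N=6 gives T = 0.136 < 0.17; N=5 gives T = 0.2027.

N = 6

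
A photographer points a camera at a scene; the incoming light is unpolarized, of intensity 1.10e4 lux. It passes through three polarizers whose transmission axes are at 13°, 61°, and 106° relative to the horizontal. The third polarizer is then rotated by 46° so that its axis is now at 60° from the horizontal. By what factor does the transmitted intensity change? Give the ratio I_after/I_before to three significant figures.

I_new/I_old ≈ 2.00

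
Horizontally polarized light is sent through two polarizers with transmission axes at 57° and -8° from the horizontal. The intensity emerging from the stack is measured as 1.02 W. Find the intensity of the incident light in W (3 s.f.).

I₀ ≈ 19.3 W

I₁ = I₀ cos²(57° − 0°) = I₀ cos²(57°) = 0.2966 I₀.
I₂ = I₁ cos²(-8° − 57°) = 0.2966 I₀ · cos²(65°) = 0.05298 I₀.
So 1.02 W = 0.05298 I₀, giving I₀ = 1.02/0.05298 = 19.25 W.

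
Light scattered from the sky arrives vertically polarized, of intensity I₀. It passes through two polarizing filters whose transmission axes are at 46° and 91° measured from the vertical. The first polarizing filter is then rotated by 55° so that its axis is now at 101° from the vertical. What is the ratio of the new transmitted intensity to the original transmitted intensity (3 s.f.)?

I_new/I_old ≈ 0.146

Before rotation:
I₁ = I₀ cos²(46° − 0°) = I₀ cos²(46°) = 0.4826 I₀.
I₂ = I₁ cos²(91° − 46°) = 0.4826 I₀ · cos²(45°) = 0.2413 I₀.
After rotation:
I₁ = I₀ cos²(101° − 0°) = I₀ cos²(79°) = 0.03641 I₀.
I₂ = I₁ cos²(91° − 101°) = 0.03641 I₀ · cos²(10°) = 0.03531 I₀.
Ratio = 0.03531 / 0.2413 = 0.1463.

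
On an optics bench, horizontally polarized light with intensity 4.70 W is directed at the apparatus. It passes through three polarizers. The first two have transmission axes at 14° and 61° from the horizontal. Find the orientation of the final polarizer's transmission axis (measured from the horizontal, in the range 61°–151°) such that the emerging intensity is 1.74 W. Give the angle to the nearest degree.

By Malus's law, I₁ = I₀ cos²(14° − 0°) = I₀ cos²(14°) = 0.9415 I₀.
I₂ = I₁ cos²(61° − 14°) = 0.9415 I₀ · cos²(47°) = 0.4379 I₀.
Target fraction: 1.74 / 4.70 W = 0.3702 of I₀.
Need I₃/I₀ = 0.3702, so cos²(θ − 61°) = 0.3702 / 0.4379 = 0.8454.
θ − 61° = arccos(√0.8454) = 23.2°, giving θ ≈ 61 + 23.2 = 84.2°.

θ ≈ 84°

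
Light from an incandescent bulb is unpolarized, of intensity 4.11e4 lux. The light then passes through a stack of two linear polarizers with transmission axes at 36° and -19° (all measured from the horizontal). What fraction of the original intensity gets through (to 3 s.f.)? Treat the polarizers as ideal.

I/I₀ ≈ 0.164

Unpolarized light through the first polarizer → I₁ = 4.11e4 lux/2 = 2.055e+04 lux, polarized at 36°.
I₂ = I₁ · cos²(55°) = 2.055e+04 · 0.329 = 6761 lux.
Transmitted fraction = 0.1645.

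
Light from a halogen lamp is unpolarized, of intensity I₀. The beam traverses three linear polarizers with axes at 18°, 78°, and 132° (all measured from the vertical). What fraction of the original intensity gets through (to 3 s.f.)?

Unpolarized light through the first polarizer → I₁ = ½ I₀, now polarized at 18°.
I₂ = I₁ cos²(78° − 18°) = 0.5 I₀ · cos²(60°) = 0.125 I₀.
I₃ = I₂ cos²(132° − 78°) = 0.125 I₀ · cos²(54°) = 0.04319 I₀.
Transmitted fraction = 0.04319.

≈ 0.0432 I₀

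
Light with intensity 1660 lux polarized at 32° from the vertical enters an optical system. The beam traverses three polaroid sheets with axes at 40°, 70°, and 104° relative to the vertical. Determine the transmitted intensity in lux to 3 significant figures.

I ≈ 839 lux

I₁ = 1660 lux · cos²(8°) = 1628 lux.
I₂ = I₁ · cos²(30°) = 1628 · 0.75 = 1221 lux.
I₃ = I₂ · cos²(34°) = 1221 · 0.6873 = 839.1 lux.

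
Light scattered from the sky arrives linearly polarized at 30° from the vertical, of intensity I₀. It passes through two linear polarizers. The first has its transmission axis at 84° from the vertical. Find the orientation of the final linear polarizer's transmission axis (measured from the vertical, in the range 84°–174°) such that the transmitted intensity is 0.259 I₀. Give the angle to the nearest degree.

θ ≈ 114°

I₁ = I₀ cos²(84° − 30°) = I₀ cos²(54°) = 0.3455 I₀.
Need I₂/I₀ = 0.259, so cos²(θ − 84°) = 0.259 / 0.3455 = 0.7497.
θ − 84° = arccos(√0.7497) = 30.0°, giving θ ≈ 84 + 30.0 = 114.0°.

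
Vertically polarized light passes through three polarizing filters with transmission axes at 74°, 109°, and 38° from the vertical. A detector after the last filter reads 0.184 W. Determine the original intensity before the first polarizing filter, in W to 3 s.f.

I₁ = I₀ cos²(74° − 0°) = I₀ cos²(74°) = 0.07598 I₀.
I₂ = I₁ cos²(109° − 74°) = 0.07598 I₀ · cos²(35°) = 0.05098 I₀.
I₃ = I₂ cos²(38° − 109°) = 0.05098 I₀ · cos²(71°) = 0.005404 I₀.
So 0.184 W = 0.005404 I₀, giving I₀ = 0.184/0.005404 = 34.05 W.

I₀ ≈ 34.1 W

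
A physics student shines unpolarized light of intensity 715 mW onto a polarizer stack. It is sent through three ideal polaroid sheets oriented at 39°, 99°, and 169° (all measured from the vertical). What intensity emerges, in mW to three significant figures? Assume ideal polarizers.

Unpolarized light through the first polarizer → I₁ = 715 mW/2 = 357.5 mW, polarized at 39°.
I₂ = I₁ · cos²(60°) = 357.5 · 0.25 = 89.38 mW.
I₃ = I₂ · cos²(70°) = 89.38 · 0.117 = 10.45 mW.

I ≈ 10.5 mW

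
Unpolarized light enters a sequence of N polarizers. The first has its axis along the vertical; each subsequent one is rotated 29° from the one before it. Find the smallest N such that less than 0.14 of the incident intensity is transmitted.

First polarizer halves the unpolarized light: factor 1/2.
Each further stage multiplies by cos²(29°) = 0.765.
After N polarizers: T = 0.5·0.765^(N−1). Require T < 0.14 ⇒ N−1 > ln(0.14/0.5)/ln(0.765) = 4.75, so N−1 ≥ 5 and N = 6.
Check: N=6 gives T = 0.131 < 0.14; N=5 gives T = 0.1712.

N = 6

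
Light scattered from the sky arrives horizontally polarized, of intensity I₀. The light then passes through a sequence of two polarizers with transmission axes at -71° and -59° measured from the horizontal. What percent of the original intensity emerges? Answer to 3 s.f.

By Malus's law, I₁ = I₀ cos²(-71° − 0°) = I₀ cos²(71°) = 0.106 I₀.
I₂ = I₁ cos²(-59° + 71°) = 0.106 I₀ · cos²(12°) = 0.1014 I₀.
That is 10.14% of the incident intensity.

≈ 10.1%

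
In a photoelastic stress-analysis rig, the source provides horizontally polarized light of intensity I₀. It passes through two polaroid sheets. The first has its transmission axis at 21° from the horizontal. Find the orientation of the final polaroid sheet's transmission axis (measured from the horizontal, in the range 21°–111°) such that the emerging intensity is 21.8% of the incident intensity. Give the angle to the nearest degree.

θ ≈ 81°

I₁ = I₀ cos²(21° − 0°) = I₀ cos²(21°) = 0.8716 I₀.
Need I₂/I₀ = 0.218, so cos²(θ − 21°) = 0.218 / 0.8716 = 0.2501.
θ − 21° = arccos(√0.2501) = 60.0°, giving θ ≈ 21 + 60.0 = 81.0°.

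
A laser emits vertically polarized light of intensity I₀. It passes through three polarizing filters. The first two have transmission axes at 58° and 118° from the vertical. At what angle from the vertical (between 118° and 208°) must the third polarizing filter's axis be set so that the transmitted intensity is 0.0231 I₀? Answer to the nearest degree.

θ ≈ 173°

By Malus's law, I₁ = I₀ cos²(58° − 0°) = I₀ cos²(58°) = 0.2808 I₀.
I₂ = I₁ cos²(118° − 58°) = 0.2808 I₀ · cos²(60°) = 0.0702 I₀.
Need I₃/I₀ = 0.0231, so cos²(θ − 118°) = 0.0231 / 0.0702 = 0.329.
θ − 118° = arccos(√0.329) = 55.0°, giving θ ≈ 118 + 55.0 = 173.0°.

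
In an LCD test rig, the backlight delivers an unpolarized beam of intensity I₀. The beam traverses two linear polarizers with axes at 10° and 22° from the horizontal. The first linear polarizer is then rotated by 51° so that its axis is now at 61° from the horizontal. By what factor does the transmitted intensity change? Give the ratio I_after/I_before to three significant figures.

Before rotation:
Unpolarized light through the first polarizer → I₁ = ½ I₀, now polarized at 10°.
I₂ = I₁ cos²(22° − 10°) = 0.5 I₀ · cos²(12°) = 0.4784 I₀.
After rotation:
Unpolarized light through the first polarizer → I₁ = ½ I₀, now polarized at 61°.
I₂ = I₁ cos²(22° − 61°) = 0.5 I₀ · cos²(39°) = 0.302 I₀.
Ratio = 0.302 / 0.4784 = 0.6312.

I_new/I_old ≈ 0.631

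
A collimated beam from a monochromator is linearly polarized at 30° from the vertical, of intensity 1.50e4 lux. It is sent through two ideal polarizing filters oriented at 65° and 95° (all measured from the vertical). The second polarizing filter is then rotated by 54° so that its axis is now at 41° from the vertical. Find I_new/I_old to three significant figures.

Before rotation:
I₁ = I₀ cos²(65° − 30°) = I₀ cos²(35°) = 0.671 I₀.
I₂ = I₁ cos²(95° − 65°) = 0.671 I₀ · cos²(30°) = 0.5033 I₀.
After rotation:
I₁ = I₀ cos²(65° − 30°) = I₀ cos²(35°) = 0.671 I₀.
I₂ = I₁ cos²(41° − 65°) = 0.671 I₀ · cos²(24°) = 0.56 I₀.
Ratio = 0.56 / 0.5033 = 1.113.

I_new/I_old ≈ 1.11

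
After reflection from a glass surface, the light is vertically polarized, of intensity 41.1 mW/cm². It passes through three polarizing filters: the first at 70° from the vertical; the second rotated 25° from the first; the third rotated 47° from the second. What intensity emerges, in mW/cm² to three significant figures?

I₁ = 41.1 mW/cm² · cos²(70°) = 4.808 mW/cm².
I₂ = I₁ · cos²(25°) = 4.808 · 0.8214 = 3.949 mW/cm².
I₃ = I₂ · cos²(47°) = 3.949 · 0.4651 = 1.837 mW/cm².

I ≈ 1.84 mW/cm²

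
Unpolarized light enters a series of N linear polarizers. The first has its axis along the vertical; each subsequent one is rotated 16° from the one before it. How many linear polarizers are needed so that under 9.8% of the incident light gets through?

First polarizer halves the unpolarized light: factor 1/2.
Each further stage multiplies by cos²(16°) = 0.924.
After N polarizers: T = 0.5·0.924^(N−1). Require T < 0.098 ⇒ N−1 > ln(0.098/0.5)/ln(0.924) = 20.62, so N−1 ≥ 21 and N = 22.
Check: N=22 gives T = 0.09513 < 0.098; N=21 gives T = 0.103.

N = 22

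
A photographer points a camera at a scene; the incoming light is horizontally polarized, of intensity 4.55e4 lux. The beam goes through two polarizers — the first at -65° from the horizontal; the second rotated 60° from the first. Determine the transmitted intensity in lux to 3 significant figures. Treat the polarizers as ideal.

I ≈ 2030 lux

By Malus's law, I₁ = 4.55e4 lux · cos²(65°) = 8127 lux.
I₂ = I₁ · cos²(60°) = 8127 · 0.25 = 2032 lux.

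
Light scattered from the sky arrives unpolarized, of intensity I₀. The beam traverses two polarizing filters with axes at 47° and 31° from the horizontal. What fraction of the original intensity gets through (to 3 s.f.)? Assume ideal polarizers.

Unpolarized light through the first polarizer → I₁ = ½ I₀, now polarized at 47°.
I₂ = I₁ cos²(31° − 47°) = 0.5 I₀ · cos²(16°) = 0.462 I₀.
Transmitted fraction = 0.462.

≈ 0.462 I₀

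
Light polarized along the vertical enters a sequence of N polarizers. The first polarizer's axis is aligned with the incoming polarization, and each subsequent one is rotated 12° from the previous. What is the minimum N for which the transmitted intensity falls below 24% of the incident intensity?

First polarizer is aligned with the polarization: full transmission.
Each further stage multiplies by cos²(12°) = 0.9568.
After N polarizers: T = 0.9568^(N−1). Require T < 0.24 ⇒ N−1 > ln(0.24)/ln(0.9568) = 32.30, so N−1 ≥ 33 and N = 34.
Check: N=34 gives T = 0.2326 < 0.24; N=33 gives T = 0.2432.

N = 34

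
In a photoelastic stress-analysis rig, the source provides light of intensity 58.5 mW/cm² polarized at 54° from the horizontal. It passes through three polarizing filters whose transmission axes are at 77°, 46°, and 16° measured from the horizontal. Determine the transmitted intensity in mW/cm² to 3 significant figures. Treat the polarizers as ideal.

I₁ = 58.5 mW/cm² · cos²(23°) = 49.57 mW/cm².
I₂ = I₁ · cos²(31°) = 49.57 · 0.7347 = 36.42 mW/cm².
I₃ = I₂ · cos²(30°) = 36.42 · 0.75 = 27.31 mW/cm².

I ≈ 27.3 mW/cm²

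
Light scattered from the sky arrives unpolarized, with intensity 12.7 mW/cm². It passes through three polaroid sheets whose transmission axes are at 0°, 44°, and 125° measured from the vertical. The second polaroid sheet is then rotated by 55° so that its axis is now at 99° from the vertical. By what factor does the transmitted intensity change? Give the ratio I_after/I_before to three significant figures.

I_new/I_old ≈ 1.56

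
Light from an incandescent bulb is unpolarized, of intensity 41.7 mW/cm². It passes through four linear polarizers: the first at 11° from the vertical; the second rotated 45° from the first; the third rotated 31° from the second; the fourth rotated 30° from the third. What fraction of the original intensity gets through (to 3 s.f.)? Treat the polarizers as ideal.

Unpolarized light through the first polarizer → I₁ = 41.7 mW/cm²/2 = 20.85 mW/cm², polarized at 11°.
I₂ = I₁ · cos²(45°) = 20.85 · 0.5 = 10.43 mW/cm².
I₃ = I₂ · cos²(31°) = 10.43 · 0.7347 = 7.66 mW/cm².
I₄ = I₃ · cos²(30°) = 7.66 · 0.75 = 5.745 mW/cm².
Transmitted fraction = 0.1378.

I/I₀ ≈ 0.138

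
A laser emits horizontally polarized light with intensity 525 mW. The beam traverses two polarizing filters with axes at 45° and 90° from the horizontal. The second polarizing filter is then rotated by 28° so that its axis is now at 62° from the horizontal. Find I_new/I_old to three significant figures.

I_new/I_old ≈ 1.83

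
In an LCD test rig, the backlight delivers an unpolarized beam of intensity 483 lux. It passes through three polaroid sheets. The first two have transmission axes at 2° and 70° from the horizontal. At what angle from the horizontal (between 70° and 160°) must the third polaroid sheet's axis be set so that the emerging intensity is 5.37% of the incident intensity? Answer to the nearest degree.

θ ≈ 99°

Unpolarized light through the first polarizer → I₁ = ½ I₀, now polarized at 2°.
I₂ = I₁ cos²(70° − 2°) = 0.5 I₀ · cos²(68°) = 0.07017 I₀.
Need I₃/I₀ = 0.0537, so cos²(θ − 70°) = 0.0537 / 0.07017 = 0.7653.
θ − 70° = arccos(√0.7653) = 29.0°, giving θ ≈ 70 + 29.0 = 99.0°.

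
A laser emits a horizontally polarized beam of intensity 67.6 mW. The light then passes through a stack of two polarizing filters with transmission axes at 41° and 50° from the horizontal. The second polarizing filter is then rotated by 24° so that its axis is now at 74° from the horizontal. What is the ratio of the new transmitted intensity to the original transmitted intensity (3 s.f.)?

I_new/I_old ≈ 0.721

Before rotation:
I₁ = I₀ cos²(41° − 0°) = I₀ cos²(41°) = 0.5696 I₀.
I₂ = I₁ cos²(50° − 41°) = 0.5696 I₀ · cos²(9°) = 0.5556 I₀.
After rotation:
I₁ = I₀ cos²(41° − 0°) = I₀ cos²(41°) = 0.5696 I₀.
I₂ = I₁ cos²(74° − 41°) = 0.5696 I₀ · cos²(33°) = 0.4006 I₀.
Ratio = 0.4006 / 0.5556 = 0.721.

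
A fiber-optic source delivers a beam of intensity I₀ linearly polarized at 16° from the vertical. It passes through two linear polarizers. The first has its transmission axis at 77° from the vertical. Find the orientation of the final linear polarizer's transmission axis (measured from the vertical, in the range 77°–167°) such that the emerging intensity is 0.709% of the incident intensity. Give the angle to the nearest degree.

By Malus's law, I₁ = I₀ cos²(77° − 16°) = I₀ cos²(61°) = 0.235 I₀.
Need I₂/I₀ = 0.00709, so cos²(θ − 77°) = 0.00709 / 0.235 = 0.03017.
θ − 77° = arccos(√0.03017) = 80.0°, giving θ ≈ 77 + 80.0 = 157.0°.

θ ≈ 157°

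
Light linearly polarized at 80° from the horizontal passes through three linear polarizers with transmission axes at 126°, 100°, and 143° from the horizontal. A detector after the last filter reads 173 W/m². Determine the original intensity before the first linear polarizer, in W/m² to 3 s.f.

By Malus's law, I₁ = I₀ cos²(126° − 80°) = I₀ cos²(46°) = 0.4826 I₀.
I₂ = I₁ cos²(100° − 126°) = 0.4826 I₀ · cos²(26°) = 0.3898 I₀.
I₃ = I₂ cos²(143° − 100°) = 0.3898 I₀ · cos²(43°) = 0.2085 I₀.
So 173 W/m² = 0.2085 I₀, giving I₀ = 173/0.2085 = 829.7 W/m².

I₀ ≈ 830 W/m²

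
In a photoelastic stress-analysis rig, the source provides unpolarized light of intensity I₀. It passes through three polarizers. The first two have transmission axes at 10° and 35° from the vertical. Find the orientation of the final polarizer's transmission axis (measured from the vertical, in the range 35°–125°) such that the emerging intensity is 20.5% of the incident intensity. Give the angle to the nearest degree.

θ ≈ 80°

Unpolarized light through the first polarizer → I₁ = ½ I₀, now polarized at 10°.
I₂ = I₁ cos²(35° − 10°) = 0.5 I₀ · cos²(25°) = 0.4107 I₀.
Need I₃/I₀ = 0.205, so cos²(θ − 35°) = 0.205 / 0.4107 = 0.4992.
θ − 35° = arccos(√0.4992) = 45.0°, giving θ ≈ 35 + 45.0 = 80.0°.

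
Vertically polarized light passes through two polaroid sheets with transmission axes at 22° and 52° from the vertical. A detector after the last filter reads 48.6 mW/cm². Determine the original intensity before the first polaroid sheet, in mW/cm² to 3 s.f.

By Malus's law, I₁ = I₀ cos²(22° − 0°) = I₀ cos²(22°) = 0.8597 I₀.
I₂ = I₁ cos²(52° − 22°) = 0.8597 I₀ · cos²(30°) = 0.6448 I₀.
So 48.6 mW/cm² = 0.6448 I₀, giving I₀ = 48.6/0.6448 = 75.38 mW/cm².

I₀ ≈ 75.4 mW/cm²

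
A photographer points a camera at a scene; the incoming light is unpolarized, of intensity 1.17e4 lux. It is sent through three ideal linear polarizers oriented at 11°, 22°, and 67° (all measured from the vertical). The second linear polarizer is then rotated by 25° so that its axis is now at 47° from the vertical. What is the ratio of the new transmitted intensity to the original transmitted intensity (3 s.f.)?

Before rotation:
Unpolarized light through the first polarizer → I₁ = ½ I₀, now polarized at 11°.
I₂ = I₁ cos²(22° − 11°) = 0.5 I₀ · cos²(11°) = 0.4818 I₀.
I₃ = I₂ cos²(67° − 22°) = 0.4818 I₀ · cos²(45°) = 0.2409 I₀.
After rotation:
Unpolarized light through the first polarizer → I₁ = ½ I₀, now polarized at 11°.
I₂ = I₁ cos²(47° − 11°) = 0.5 I₀ · cos²(36°) = 0.3273 I₀.
I₃ = I₂ cos²(67° − 47°) = 0.3273 I₀ · cos²(20°) = 0.289 I₀.
Ratio = 0.289 / 0.2409 = 1.2.

I_new/I_old ≈ 1.20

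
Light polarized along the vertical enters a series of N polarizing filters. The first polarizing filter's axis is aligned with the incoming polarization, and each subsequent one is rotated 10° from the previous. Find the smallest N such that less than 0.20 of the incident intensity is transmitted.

First polarizer is aligned with the polarization: full transmission.
Each further stage multiplies by cos²(10°) = 0.9698.
After N polarizers: T = 0.9698^(N−1). Require T < 0.20 ⇒ N−1 > ln(0.20)/ln(0.9698) = 52.57, so N−1 ≥ 53 and N = 54.
Check: N=54 gives T = 0.1974 < 0.20; N=53 gives T = 0.2035.

N = 54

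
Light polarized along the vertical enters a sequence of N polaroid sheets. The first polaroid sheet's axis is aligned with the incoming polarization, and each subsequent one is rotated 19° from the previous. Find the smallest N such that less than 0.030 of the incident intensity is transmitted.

N = 33

First polarizer is aligned with the polarization: full transmission.
Each further stage multiplies by cos²(19°) = 0.894.
After N polarizers: T = 0.894^(N−1). Require T < 0.030 ⇒ N−1 > ln(0.030)/ln(0.894) = 31.30, so N−1 ≥ 32 and N = 33.
Check: N=33 gives T = 0.02773 < 0.030; N=32 gives T = 0.03101.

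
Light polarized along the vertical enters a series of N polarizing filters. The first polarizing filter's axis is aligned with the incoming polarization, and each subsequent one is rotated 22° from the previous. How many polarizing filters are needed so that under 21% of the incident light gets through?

N = 12

First polarizer is aligned with the polarization: full transmission.
Each further stage multiplies by cos²(22°) = 0.8597.
After N polarizers: T = 0.8597^(N−1). Require T < 0.21 ⇒ N−1 > ln(0.21)/ln(0.8597) = 10.32, so N−1 ≥ 11 and N = 12.
Check: N=12 gives T = 0.1895 < 0.21; N=11 gives T = 0.2205.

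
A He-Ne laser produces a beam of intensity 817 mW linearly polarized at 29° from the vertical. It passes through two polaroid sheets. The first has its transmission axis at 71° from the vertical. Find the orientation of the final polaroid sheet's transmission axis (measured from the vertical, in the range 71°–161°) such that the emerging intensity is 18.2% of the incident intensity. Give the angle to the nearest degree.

θ ≈ 126°

By Malus's law, I₁ = I₀ cos²(71° − 29°) = I₀ cos²(42°) = 0.5523 I₀.
Need I₂/I₀ = 0.182, so cos²(θ − 71°) = 0.182 / 0.5523 = 0.3296.
θ − 71° = arccos(√0.3296) = 55.0°, giving θ ≈ 71 + 55.0 = 126.0°.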